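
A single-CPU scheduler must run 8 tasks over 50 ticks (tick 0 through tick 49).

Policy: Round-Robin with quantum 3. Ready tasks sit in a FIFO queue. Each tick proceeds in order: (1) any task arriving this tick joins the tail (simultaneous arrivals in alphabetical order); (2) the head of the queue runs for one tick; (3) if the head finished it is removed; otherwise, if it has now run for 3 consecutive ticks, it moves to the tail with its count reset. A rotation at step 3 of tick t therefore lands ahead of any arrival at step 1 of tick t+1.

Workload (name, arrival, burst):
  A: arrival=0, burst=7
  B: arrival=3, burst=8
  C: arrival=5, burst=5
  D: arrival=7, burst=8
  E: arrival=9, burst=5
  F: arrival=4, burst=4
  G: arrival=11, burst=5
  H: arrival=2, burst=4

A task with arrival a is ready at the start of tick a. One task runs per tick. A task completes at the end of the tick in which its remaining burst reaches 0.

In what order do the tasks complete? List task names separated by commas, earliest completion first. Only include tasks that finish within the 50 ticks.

t=0: queue=[A] q_used=0 → run A
t=1: queue=[A] q_used=1 → run A
t=2: queue=[A,H] q_used=2 → run A
t=3: queue=[H,A,B] q_used=0 → run H
t=4: queue=[H,A,B,F] q_used=1 → run H
t=5: queue=[H,A,B,F,C] q_used=2 → run H
t=6: queue=[A,B,F,C,H] q_used=0 → run A
t=7: queue=[A,B,F,C,H,D] q_used=1 → run A
t=8: queue=[A,B,F,C,H,D] q_used=2 → run A
t=9: queue=[B,F,C,H,D,A,E] q_used=0 → run B
t=10: queue=[B,F,C,H,D,A,E] q_used=1 → run B
t=11: queue=[B,F,C,H,D,A,E,G] q_used=2 → run B
t=12: queue=[F,C,H,D,A,E,G,B] q_used=0 → run F
t=13: queue=[F,C,H,D,A,E,G,B] q_used=1 → run F
t=14: queue=[F,C,H,D,A,E,G,B] q_used=2 → run F
t=15: queue=[C,H,D,A,E,G,B,F] q_used=0 → run C
t=16: queue=[C,H,D,A,E,G,B,F] q_used=1 → run C
t=17: queue=[C,H,D,A,E,G,B,F] q_used=2 → run C
t=18: queue=[H,D,A,E,G,B,F,C] q_used=0 → run H
t=19: queue=[D,A,E,G,B,F,C] q_used=0 → run D
t=20: queue=[D,A,E,G,B,F,C] q_used=1 → run D
t=21: queue=[D,A,E,G,B,F,C] q_used=2 → run D
t=22: queue=[A,E,G,B,F,C,D] q_used=0 → run A
t=23: queue=[E,G,B,F,C,D] q_used=0 → run E
t=24: queue=[E,G,B,F,C,D] q_used=1 → run E
t=25: queue=[E,G,B,F,C,D] q_used=2 → run E
t=26: queue=[G,B,F,C,D,E] q_used=0 → run G
t=27: queue=[G,B,F,C,D,E] q_used=1 → run G
t=28: queue=[G,B,F,C,D,E] q_used=2 → run G
t=29: queue=[B,F,C,D,E,G] q_used=0 → run B
t=30: queue=[B,F,C,D,E,G] q_used=1 → run B
t=31: queue=[B,F,C,D,E,G] q_used=2 → run B
t=32: queue=[F,C,D,E,G,B] q_used=0 → run F
t=33: queue=[C,D,E,G,B] q_used=0 → run C
t=34: queue=[C,D,E,G,B] q_used=1 → run C
t=35: queue=[D,E,G,B] q_used=0 → run D
t=36: queue=[D,E,G,B] q_used=1 → run D
t=37: queue=[D,E,G,B] q_used=2 → run D
t=38: queue=[E,G,B,D] q_used=0 → run E
t=39: queue=[E,G,B,D] q_used=1 → run E
t=40: queue=[G,B,D] q_used=0 → run G
t=41: queue=[G,B,D] q_used=1 → run G
t=42: queue=[B,D] q_used=0 → run B
t=43: queue=[B,D] q_used=1 → run B
t=44: queue=[D] q_used=0 → run D
t=45: queue=[D] q_used=1 → run D
t=46: (idle)
t=47: (idle)
t=48: (idle)
t=49: (idle)

completion order = H, A, F, C, E, G, B, D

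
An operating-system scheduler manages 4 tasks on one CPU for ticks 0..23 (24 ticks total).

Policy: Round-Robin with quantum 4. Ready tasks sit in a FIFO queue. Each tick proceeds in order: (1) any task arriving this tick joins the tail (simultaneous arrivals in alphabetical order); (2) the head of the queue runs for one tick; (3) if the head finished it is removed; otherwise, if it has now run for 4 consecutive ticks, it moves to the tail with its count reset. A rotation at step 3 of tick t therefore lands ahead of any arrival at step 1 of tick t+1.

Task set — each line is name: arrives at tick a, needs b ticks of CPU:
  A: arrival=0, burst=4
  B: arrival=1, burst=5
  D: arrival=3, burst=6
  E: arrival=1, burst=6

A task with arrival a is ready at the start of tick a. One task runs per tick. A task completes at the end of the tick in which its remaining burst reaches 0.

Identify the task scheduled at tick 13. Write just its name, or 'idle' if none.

running at tick 13 = D

t=0: queue=[A] q_used=0 → run A
t=1: queue=[A,B,E] q_used=1 → run A
t=2: queue=[A,B,E] q_used=2 → run A
t=3: queue=[A,B,E,D] q_used=3 → run A
t=4: queue=[B,E,D] q_used=0 → run B
t=5: queue=[B,E,D] q_used=1 → run B
t=6: queue=[B,E,D] q_used=2 → run B
t=7: queue=[B,E,D] q_used=3 → run B
t=8: queue=[E,D,B] q_used=0 → run E
t=9: queue=[E,D,B] q_used=1 → run E
t=10: queue=[E,D,B] q_used=2 → run E
t=11: queue=[E,D,B] q_used=3 → run E
t=12: queue=[D,B,E] q_used=0 → run D
t=13: queue=[D,B,E] q_used=1 → run D
t=14: queue=[D,B,E] q_used=2 → run D
t=15: queue=[D,B,E] q_used=3 → run D
t=16: queue=[B,E,D] q_used=0 → run B
t=17: queue=[E,D] q_used=0 → run E
t=18: queue=[E,D] q_used=1 → run E
t=19: queue=[D] q_used=0 → run D
t=20: queue=[D] q_used=1 → run D
t=21: (idle)
t=22: (idle)
t=23: (idle)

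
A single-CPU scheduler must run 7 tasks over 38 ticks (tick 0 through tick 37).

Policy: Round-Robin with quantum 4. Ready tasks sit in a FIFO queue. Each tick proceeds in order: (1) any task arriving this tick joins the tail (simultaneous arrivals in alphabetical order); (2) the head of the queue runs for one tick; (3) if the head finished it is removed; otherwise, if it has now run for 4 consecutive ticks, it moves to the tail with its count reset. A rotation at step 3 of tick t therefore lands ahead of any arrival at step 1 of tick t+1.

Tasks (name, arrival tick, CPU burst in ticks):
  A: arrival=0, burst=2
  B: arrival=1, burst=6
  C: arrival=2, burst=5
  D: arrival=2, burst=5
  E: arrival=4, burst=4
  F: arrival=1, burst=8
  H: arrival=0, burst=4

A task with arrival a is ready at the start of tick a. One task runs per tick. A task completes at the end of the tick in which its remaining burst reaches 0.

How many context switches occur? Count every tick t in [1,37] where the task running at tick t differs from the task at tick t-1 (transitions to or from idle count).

context switches = 11

t=0: queue=[A,H] q_used=0 → run A
t=1: queue=[A,H,B,F] q_used=1 → run A
t=2: queue=[H,B,F,C,D] q_used=0 → run H
t=3: queue=[H,B,F,C,D] q_used=1 → run H
t=4: queue=[H,B,F,C,D,E] q_used=2 → run H
t=5: queue=[H,B,F,C,D,E] q_used=3 → run H
t=6: queue=[B,F,C,D,E] q_used=0 → run B
t=7: queue=[B,F,C,D,E] q_used=1 → run B
t=8: queue=[B,F,C,D,E] q_used=2 → run B
t=9: queue=[B,F,C,D,E] q_used=3 → run B
t=10: queue=[F,C,D,E,B] q_used=0 → run F
t=11: queue=[F,C,D,E,B] q_used=1 → run F
t=12: queue=[F,C,D,E,B] q_used=2 → run F
t=13: queue=[F,C,D,E,B] q_used=3 → run F
t=14: queue=[C,D,E,B,F] q_used=0 → run C
t=15: queue=[C,D,E,B,F] q_used=1 → run C
t=16: queue=[C,D,E,B,F] q_used=2 → run C
t=17: queue=[C,D,E,B,F] q_used=3 → run C
t=18: queue=[D,E,B,F,C] q_used=0 → run D
t=19: queue=[D,E,B,F,C] q_used=1 → run D
t=20: queue=[D,E,B,F,C] q_used=2 → run D
t=21: queue=[D,E,B,F,C] q_used=3 → run D
t=22: queue=[E,B,F,C,D] q_used=0 → run E
t=23: queue=[E,B,F,C,D] q_used=1 → run E
t=24: queue=[E,B,F,C,D] q_used=2 → run E
t=25: queue=[E,B,F,C,D] q_used=3 → run E
t=26: queue=[B,F,C,D] q_used=0 → run B
t=27: queue=[B,F,C,D] q_used=1 → run B
t=28: queue=[F,C,D] q_used=0 → run F
t=29: queue=[F,C,D] q_used=1 → run F
t=30: queue=[F,C,D] q_used=2 → run F
t=31: queue=[F,C,D] q_used=3 → run F
t=32: queue=[C,D] q_used=0 → run C
t=33: queue=[D] q_used=0 → run D
t=34: (idle)
t=35: (idle)
t=36: (idle)
t=37: (idle)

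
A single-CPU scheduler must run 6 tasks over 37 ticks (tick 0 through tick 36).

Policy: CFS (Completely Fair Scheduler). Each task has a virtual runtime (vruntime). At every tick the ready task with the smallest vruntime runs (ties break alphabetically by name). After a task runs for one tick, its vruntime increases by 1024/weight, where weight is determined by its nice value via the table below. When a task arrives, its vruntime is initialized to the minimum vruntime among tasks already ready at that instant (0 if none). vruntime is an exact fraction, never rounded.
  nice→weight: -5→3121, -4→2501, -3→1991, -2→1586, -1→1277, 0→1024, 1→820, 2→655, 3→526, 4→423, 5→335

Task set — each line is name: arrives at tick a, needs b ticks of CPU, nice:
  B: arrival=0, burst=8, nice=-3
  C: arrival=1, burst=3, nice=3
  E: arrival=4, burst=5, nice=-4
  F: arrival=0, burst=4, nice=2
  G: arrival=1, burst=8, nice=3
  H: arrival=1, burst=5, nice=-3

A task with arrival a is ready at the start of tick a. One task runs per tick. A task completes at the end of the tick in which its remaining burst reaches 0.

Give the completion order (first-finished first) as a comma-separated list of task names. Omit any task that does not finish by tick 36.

completion order = E, H, B, C, F, G

t=0: vr[B=0 F=0] → run B
t=1: vr[B=1024/1991 C=0 F=0 G=0 H=0] → run C
t=2: vr[B=1024/1991 C=512/263 F=0 G=0 H=0] → run F
t=3: vr[B=1024/1991 C=512/263 F=1024/655 G=0 H=0] → run G
t=4: vr[B=1024/1991 C=512/263 E=0 F=1024/655 G=512/263 H=0] → run E
t=5: vr[B=1024/1991 C=512/263 E=1024/2501 F=1024/655 G=512/263 H=0] → run H
t=6: vr[B=1024/1991 C=512/263 E=1024/2501 F=1024/655 G=512/263 H=1024/1991] → run E
t=7: vr[B=1024/1991 C=512/263 E=2048/2501 F=1024/655 G=512/263 H=1024/1991] → run B
t=8: vr[B=2048/1991 C=512/263 E=2048/2501 F=1024/655 G=512/263 H=1024/1991] → run H
t=9: vr[B=2048/1991 C=512/263 E=2048/2501 F=1024/655 G=512/263 H=2048/1991] → run E
t=10: vr[B=2048/1991 C=512/263 E=3072/2501 F=1024/655 G=512/263 H=2048/1991] → run B
t=11: vr[B=3072/1991 C=512/263 E=3072/2501 F=1024/655 G=512/263 H=2048/1991] → run H
t=12: vr[B=3072/1991 C=512/263 E=3072/2501 F=1024/655 G=512/263 H=3072/1991] → run E
t=13: vr[B=3072/1991 C=512/263 E=4096/2501 F=1024/655 G=512/263 H=3072/1991] → run B
t=14: vr[B=4096/1991 C=512/263 E=4096/2501 F=1024/655 G=512/263 H=3072/1991] → run H
t=15: vr[B=4096/1991 C=512/263 E=4096/2501 F=1024/655 G=512/263 H=4096/1991] → run F
t=16: vr[B=4096/1991 C=512/263 E=4096/2501 F=2048/655 G=512/263 H=4096/1991] → run E
t=17: vr[B=4096/1991 C=512/263 F=2048/655 G=512/263 H=4096/1991] → run C
t=18: vr[B=4096/1991 C=1024/263 F=2048/655 G=512/263 H=4096/1991] → run G
t=19: vr[B=4096/1991 C=1024/263 F=2048/655 G=1024/263 H=4096/1991] → run B
t=20: vr[B=5120/1991 C=1024/263 F=2048/655 G=1024/263 H=4096/1991] → run H
t=21: vr[B=5120/1991 C=1024/263 F=2048/655 G=1024/263] → run B
t=22: vr[B=6144/1991 C=1024/263 F=2048/655 G=1024/263] → run B
t=23: vr[B=7168/1991 C=1024/263 F=2048/655 G=1024/263] → run F
t=24: vr[B=7168/1991 C=1024/263 F=3072/655 G=1024/263] → run B
t=25: vr[C=1024/263 F=3072/655 G=1024/263] → run C
t=26: vr[F=3072/655 G=1024/263] → run G
t=27: vr[F=3072/655 G=1536/263] → run F
t=28: vr[G=1536/263] → run G
t=29: vr[G=2048/263] → run G
t=30: vr[G=2560/263] → run G
t=31: vr[G=3072/263] → run G
t=32: vr[G=3584/263] → run G
t=33: (idle)
t=34: (idle)
t=35: (idle)
t=36: (idle)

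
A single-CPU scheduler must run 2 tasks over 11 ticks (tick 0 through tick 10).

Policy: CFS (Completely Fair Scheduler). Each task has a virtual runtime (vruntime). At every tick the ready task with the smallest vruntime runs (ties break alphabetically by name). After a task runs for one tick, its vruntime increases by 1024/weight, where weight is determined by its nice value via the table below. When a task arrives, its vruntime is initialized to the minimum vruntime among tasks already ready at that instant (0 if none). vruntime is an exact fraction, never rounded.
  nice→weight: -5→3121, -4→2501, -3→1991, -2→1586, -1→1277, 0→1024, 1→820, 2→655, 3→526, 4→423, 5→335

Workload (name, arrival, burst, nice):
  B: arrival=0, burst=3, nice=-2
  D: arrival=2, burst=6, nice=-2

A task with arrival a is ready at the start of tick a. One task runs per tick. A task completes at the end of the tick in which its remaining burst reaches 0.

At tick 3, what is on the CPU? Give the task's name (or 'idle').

t=0: vr[B=0] → run B
t=1: vr[B=512/793] → run B
t=2: vr[B=1024/793 D=1024/793] → run B
t=3: vr[D=1024/793] → run D
t=4: vr[D=1536/793] → run D
t=5: vr[D=2048/793] → run D
t=6: vr[D=2560/793] → run D
t=7: vr[D=3072/793] → run D
t=8: vr[D=3584/793] → run D
t=9: (idle)
t=10: (idle)

running at tick 3 = D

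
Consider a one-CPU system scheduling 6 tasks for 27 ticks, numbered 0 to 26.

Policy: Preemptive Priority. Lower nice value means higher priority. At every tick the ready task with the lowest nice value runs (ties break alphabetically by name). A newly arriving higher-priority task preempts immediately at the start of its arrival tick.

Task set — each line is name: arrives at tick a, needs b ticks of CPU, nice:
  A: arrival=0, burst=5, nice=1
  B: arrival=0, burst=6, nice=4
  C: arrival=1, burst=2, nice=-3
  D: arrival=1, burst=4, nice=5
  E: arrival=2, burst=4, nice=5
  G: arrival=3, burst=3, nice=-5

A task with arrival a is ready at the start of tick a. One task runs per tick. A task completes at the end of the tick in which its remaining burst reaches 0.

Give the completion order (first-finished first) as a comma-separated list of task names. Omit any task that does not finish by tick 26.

completion order = C, G, A, B, D, E

t=0: ready={A,B} → run A
t=1: ready={A,B,C,D} → run C
t=2: ready={A,B,C,D,E} → run C
t=3: ready={A,B,D,E,G} → run G
t=4: ready={A,B,D,E,G} → run G
t=5: ready={A,B,D,E,G} → run G
t=6: ready={A,B,D,E} → run A
t=7: ready={A,B,D,E} → run A
t=8: ready={A,B,D,E} → run A
t=9: ready={A,B,D,E} → run A
t=10: ready={B,D,E} → run B
t=11: ready={B,D,E} → run B
t=12: ready={B,D,E} → run B
t=13: ready={B,D,E} → run B
t=14: ready={B,D,E} → run B
t=15: ready={B,D,E} → run B
t=16: ready={D,E} → run D
t=17: ready={D,E} → run D
t=18: ready={D,E} → run D
t=19: ready={D,E} → run D
t=20: ready={E} → run E
t=21: ready={E} → run E
t=22: ready={E} → run E
t=23: ready={E} → run E
t=24: (idle)
t=25: (idle)
t=26: (idle)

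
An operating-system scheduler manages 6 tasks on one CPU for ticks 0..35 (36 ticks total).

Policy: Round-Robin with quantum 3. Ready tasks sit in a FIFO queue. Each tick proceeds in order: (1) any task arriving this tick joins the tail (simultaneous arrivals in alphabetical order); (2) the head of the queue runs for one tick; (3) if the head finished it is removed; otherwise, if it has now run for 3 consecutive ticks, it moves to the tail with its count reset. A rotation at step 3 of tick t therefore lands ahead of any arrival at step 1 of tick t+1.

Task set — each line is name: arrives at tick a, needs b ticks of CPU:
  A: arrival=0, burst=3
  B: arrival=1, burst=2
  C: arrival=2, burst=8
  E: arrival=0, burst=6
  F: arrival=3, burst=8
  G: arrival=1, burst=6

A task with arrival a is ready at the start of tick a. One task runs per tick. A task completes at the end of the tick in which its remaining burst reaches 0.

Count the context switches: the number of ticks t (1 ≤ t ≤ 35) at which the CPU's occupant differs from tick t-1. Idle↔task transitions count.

t=0: queue=[A,E] q_used=0 → run A
t=1: queue=[A,E,B,G] q_used=1 → run A
t=2: queue=[A,E,B,G,C] q_used=2 → run A
t=3: queue=[E,B,G,C,F] q_used=0 → run E
t=4: queue=[E,B,G,C,F] q_used=1 → run E
t=5: queue=[E,B,G,C,F] q_used=2 → run E
t=6: queue=[B,G,C,F,E] q_used=0 → run B
t=7: queue=[B,G,C,F,E] q_used=1 → run B
t=8: queue=[G,C,F,E] q_used=0 → run G
t=9: queue=[G,C,F,E] q_used=1 → run G
t=10: queue=[G,C,F,E] q_used=2 → run G
t=11: queue=[C,F,E,G] q_used=0 → run C
t=12: queue=[C,F,E,G] q_used=1 → run C
t=13: queue=[C,F,E,G] q_used=2 → run C
t=14: queue=[F,E,G,C] q_used=0 → run F
t=15: queue=[F,E,G,C] q_used=1 → run F
t=16: queue=[F,E,G,C] q_used=2 → run F
t=17: queue=[E,G,C,F] q_used=0 → run E
t=18: queue=[E,G,C,F] q_used=1 → run E
t=19: queue=[E,G,C,F] q_used=2 → run E
t=20: queue=[G,C,F] q_used=0 → run G
t=21: queue=[G,C,F] q_used=1 → run G
t=22: queue=[G,C,F] q_used=2 → run G
t=23: queue=[C,F] q_used=0 → run C
t=24: queue=[C,F] q_used=1 → run C
t=25: queue=[C,F] q_used=2 → run C
t=26: queue=[F,C] q_used=0 → run F
t=27: queue=[F,C] q_used=1 → run F
t=28: queue=[F,C] q_used=2 → run F
t=29: queue=[C,F] q_used=0 → run C
t=30: queue=[C,F] q_used=1 → run C
t=31: queue=[F] q_used=0 → run F
t=32: queue=[F] q_used=1 → run F
t=33: (idle)
t=34: (idle)
t=35: (idle)

context switches = 12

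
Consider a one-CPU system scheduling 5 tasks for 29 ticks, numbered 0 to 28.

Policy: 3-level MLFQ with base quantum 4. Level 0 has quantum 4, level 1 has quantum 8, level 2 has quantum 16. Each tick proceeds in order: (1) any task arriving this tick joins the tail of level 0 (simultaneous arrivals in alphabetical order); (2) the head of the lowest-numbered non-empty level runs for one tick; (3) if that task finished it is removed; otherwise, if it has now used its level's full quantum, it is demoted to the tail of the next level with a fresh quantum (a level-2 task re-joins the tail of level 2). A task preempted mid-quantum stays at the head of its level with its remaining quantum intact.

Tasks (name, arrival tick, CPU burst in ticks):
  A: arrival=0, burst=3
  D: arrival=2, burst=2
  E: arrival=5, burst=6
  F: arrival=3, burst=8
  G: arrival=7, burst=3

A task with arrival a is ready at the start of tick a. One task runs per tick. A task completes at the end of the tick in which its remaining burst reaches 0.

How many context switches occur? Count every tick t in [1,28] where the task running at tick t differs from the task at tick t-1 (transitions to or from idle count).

t=0: L0/L1/L2 = A/-/- → run A
t=1: L0/L1/L2 = A/-/- → run A
t=2: L0/L1/L2 = AD/-/- → run A
t=3: L0/L1/L2 = DF/-/- → run D
t=4: L0/L1/L2 = DF/-/- → run D
t=5: L0/L1/L2 = FE/-/- → run F
t=6: L0/L1/L2 = FE/-/- → run F
t=7: L0/L1/L2 = FEG/-/- → run F
t=8: L0/L1/L2 = FEG/-/- → run F
t=9: L0/L1/L2 = EG/F/- → run E
t=10: L0/L1/L2 = EG/F/- → run E
t=11: L0/L1/L2 = EG/F/- → run E
t=12: L0/L1/L2 = EG/F/- → run E
t=13: L0/L1/L2 = G/FE/- → run G
t=14: L0/L1/L2 = G/FE/- → run G
t=15: L0/L1/L2 = G/FE/- → run G
t=16: L0/L1/L2 = -/FE/- → run F
t=17: L0/L1/L2 = -/FE/- → run F
t=18: L0/L1/L2 = -/FE/- → run F
t=19: L0/L1/L2 = -/FE/- → run F
t=20: L0/L1/L2 = -/E/- → run E
t=21: L0/L1/L2 = -/E/- → run E
t=22: (idle)
t=23: (idle)
t=24: (idle)
t=25: (idle)
t=26: (idle)
t=27: (idle)
t=28: (idle)

context switches = 7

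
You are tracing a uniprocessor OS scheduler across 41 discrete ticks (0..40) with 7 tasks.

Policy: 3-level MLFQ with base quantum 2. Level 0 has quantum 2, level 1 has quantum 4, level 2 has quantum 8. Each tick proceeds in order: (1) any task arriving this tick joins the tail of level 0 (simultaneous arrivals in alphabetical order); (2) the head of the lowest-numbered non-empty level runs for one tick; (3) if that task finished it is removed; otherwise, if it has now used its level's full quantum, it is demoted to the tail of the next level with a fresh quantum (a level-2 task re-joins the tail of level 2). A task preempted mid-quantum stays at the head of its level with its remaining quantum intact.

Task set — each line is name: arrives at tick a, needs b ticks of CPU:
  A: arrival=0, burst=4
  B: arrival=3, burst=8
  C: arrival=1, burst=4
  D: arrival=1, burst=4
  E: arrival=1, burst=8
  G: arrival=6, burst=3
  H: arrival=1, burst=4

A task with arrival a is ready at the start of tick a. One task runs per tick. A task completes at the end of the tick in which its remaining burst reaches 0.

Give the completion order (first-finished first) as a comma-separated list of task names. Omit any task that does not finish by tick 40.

t=0: L0/L1/L2 = A/-/- → run A
t=1: L0/L1/L2 = ACDEH/-/- → run A
t=2: L0/L1/L2 = CDEH/A/- → run C
t=3: L0/L1/L2 = CDEHB/A/- → run C
t=4: L0/L1/L2 = DEHB/AC/- → run D
t=5: L0/L1/L2 = DEHB/AC/- → run D
t=6: L0/L1/L2 = EHBG/ACD/- → run E
t=7: L0/L1/L2 = EHBG/ACD/- → run E
t=8: L0/L1/L2 = HBG/ACDE/- → run H
t=9: L0/L1/L2 = HBG/ACDE/- → run H
t=10: L0/L1/L2 = BG/ACDEH/- → run B
t=11: L0/L1/L2 = BG/ACDEH/- → run B
t=12: L0/L1/L2 = G/ACDEHB/- → run G
t=13: L0/L1/L2 = G/ACDEHB/- → run G
t=14: L0/L1/L2 = -/ACDEHBG/- → run A
t=15: L0/L1/L2 = -/ACDEHBG/- → run A
t=16: L0/L1/L2 = -/CDEHBG/- → run C
t=17: L0/L1/L2 = -/CDEHBG/- → run C
t=18: L0/L1/L2 = -/DEHBG/- → run D
t=19: L0/L1/L2 = -/DEHBG/- → run D
t=20: L0/L1/L2 = -/EHBG/- → run E
t=21: L0/L1/L2 = -/EHBG/- → run E
t=22: L0/L1/L2 = -/EHBG/- → run E
t=23: L0/L1/L2 = -/EHBG/- → run E
t=24: L0/L1/L2 = -/HBG/E → run H
t=25: L0/L1/L2 = -/HBG/E → run H
t=26: L0/L1/L2 = -/BG/E → run B
t=27: L0/L1/L2 = -/BG/E → run B
t=28: L0/L1/L2 = -/BG/E → run B
t=29: L0/L1/L2 = -/BG/E → run B
t=30: L0/L1/L2 = -/G/EB → run G
t=31: L0/L1/L2 = -/-/EB → run E
t=32: L0/L1/L2 = -/-/EB → run E
t=33: L0/L1/L2 = -/-/B → run B
t=34: L0/L1/L2 = -/-/B → run B
t=35: (idle)
t=36: (idle)
t=37: (idle)
t=38: (idle)
t=39: (idle)
t=40: (idle)

completion order = A, C, D, H, G, E, B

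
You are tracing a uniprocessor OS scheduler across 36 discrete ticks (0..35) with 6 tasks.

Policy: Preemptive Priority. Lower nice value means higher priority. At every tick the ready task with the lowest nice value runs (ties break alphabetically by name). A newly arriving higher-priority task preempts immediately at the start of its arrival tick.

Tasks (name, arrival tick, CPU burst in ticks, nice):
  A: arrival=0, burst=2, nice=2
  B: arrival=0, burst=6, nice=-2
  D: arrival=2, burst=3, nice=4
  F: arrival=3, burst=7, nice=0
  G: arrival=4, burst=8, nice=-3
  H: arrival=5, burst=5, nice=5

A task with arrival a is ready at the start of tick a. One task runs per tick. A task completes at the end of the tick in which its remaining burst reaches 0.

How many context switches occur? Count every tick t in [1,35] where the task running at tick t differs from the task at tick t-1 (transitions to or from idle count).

t=0: ready={A,B} → run B
t=1: ready={A,B} → run B
t=2: ready={A,B,D} → run B
t=3: ready={A,B,D,F} → run B
t=4: ready={A,B,D,F,G} → run G
t=5: ready={A,B,D,F,G,H} → run G
t=6: ready={A,B,D,F,G,H} → run G
t=7: ready={A,B,D,F,G,H} → run G
t=8: ready={A,B,D,F,G,H} → run G
t=9: ready={A,B,D,F,G,H} → run G
t=10: ready={A,B,D,F,G,H} → run G
t=11: ready={A,B,D,F,G,H} → run G
t=12: ready={A,B,D,F,H} → run B
t=13: ready={A,B,D,F,H} → run B
t=14: ready={A,D,F,H} → run F
t=15: ready={A,D,F,H} → run F
t=16: ready={A,D,F,H} → run F
t=17: ready={A,D,F,H} → run F
t=18: ready={A,D,F,H} → run F
t=19: ready={A,D,F,H} → run F
t=20: ready={A,D,F,H} → run F
t=21: ready={A,D,H} → run A
t=22: ready={A,D,H} → run A
t=23: ready={D,H} → run D
t=24: ready={D,H} → run D
t=25: ready={D,H} → run D
t=26: ready={H} → run H
t=27: ready={H} → run H
t=28: ready={H} → run H
t=29: ready={H} → run H
t=30: ready={H} → run H
t=31: (idle)
t=32: (idle)
t=33: (idle)
t=34: (idle)
t=35: (idle)

context switches = 7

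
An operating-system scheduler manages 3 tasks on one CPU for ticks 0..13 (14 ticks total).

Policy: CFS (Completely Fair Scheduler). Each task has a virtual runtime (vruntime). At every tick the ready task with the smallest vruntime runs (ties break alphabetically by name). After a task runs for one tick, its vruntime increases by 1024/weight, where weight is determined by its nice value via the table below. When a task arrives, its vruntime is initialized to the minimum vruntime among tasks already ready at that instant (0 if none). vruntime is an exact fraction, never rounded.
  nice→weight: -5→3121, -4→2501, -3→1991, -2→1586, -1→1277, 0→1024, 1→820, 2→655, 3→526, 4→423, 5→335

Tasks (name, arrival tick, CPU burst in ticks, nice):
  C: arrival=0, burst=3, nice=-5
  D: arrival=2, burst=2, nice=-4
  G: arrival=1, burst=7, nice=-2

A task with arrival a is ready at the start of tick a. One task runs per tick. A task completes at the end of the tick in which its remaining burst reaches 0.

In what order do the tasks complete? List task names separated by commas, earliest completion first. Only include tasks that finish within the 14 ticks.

completion order = C, D, G

t=0: vr[C=0] → run C
t=1: vr[C=1024/3121 G=1024/3121] → run C
t=2: vr[C=2048/3121 D=1024/3121 G=1024/3121] → run D
t=3: vr[C=2048/3121 D=5756928/7805621 G=1024/3121] → run G
t=4: vr[C=2048/3121 D=5756928/7805621 G=2409984/2474953] → run C
t=5: vr[D=5756928/7805621 G=2409984/2474953] → run D
t=6: vr[G=2409984/2474953] → run G
t=7: vr[G=4007936/2474953] → run G
t=8: vr[G=5605888/2474953] → run G
t=9: vr[G=7203840/2474953] → run G
t=10: vr[G=8801792/2474953] → run G
t=11: vr[G=10399744/2474953] → run G
t=12: (idle)
t=13: (idle)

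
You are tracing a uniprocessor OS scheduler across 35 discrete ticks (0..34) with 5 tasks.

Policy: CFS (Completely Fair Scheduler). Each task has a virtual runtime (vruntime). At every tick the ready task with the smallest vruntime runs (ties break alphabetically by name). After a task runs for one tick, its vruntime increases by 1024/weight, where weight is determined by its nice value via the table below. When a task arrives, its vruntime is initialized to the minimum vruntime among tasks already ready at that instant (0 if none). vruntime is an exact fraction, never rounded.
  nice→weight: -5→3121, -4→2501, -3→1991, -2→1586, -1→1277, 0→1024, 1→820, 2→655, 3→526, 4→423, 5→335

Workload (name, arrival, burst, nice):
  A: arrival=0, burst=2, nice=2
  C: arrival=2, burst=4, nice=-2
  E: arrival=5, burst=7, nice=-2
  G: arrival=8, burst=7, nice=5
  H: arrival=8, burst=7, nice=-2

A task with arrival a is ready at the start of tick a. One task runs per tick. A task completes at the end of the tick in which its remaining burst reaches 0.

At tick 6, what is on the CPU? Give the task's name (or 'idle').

running at tick 6 = E

t=0: vr[A=0] → run A
t=1: vr[A=1024/655] → run A
t=2: vr[C=0] → run C
t=3: vr[C=512/793] → run C
t=4: vr[C=1024/793] → run C
t=5: vr[C=1536/793 E=1536/793] → run C
t=6: vr[E=1536/793] → run E
t=7: vr[E=2048/793] → run E
t=8: vr[E=2560/793 G=2560/793 H=2560/793] → run E
t=9: vr[E=3072/793 G=2560/793 H=2560/793] → run G
t=10: vr[E=3072/793 G=1669632/265655 H=2560/793] → run H
t=11: vr[E=3072/793 G=1669632/265655 H=3072/793] → run E
t=12: vr[E=3584/793 G=1669632/265655 H=3072/793] → run H
t=13: vr[E=3584/793 G=1669632/265655 H=3584/793] → run E
t=14: vr[E=4096/793 G=1669632/265655 H=3584/793] → run H
t=15: vr[E=4096/793 G=1669632/265655 H=4096/793] → run E
t=16: vr[E=4608/793 G=1669632/265655 H=4096/793] → run H
t=17: vr[E=4608/793 G=1669632/265655 H=4608/793] → run E
t=18: vr[G=1669632/265655 H=4608/793] → run H
t=19: vr[G=1669632/265655 H=5120/793] → run G
t=20: vr[G=2481664/265655 H=5120/793] → run H
t=21: vr[G=2481664/265655 H=5632/793] → run H
t=22: vr[G=2481664/265655] → run G
t=23: vr[G=3293696/265655] → run G
t=24: vr[G=4105728/265655] → run G
t=25: vr[G=983552/53131] → run G
t=26: vr[G=5729792/265655] → run G
t=27: (idle)
t=28: (idle)
t=29: (idle)
t=30: (idle)
t=31: (idle)
t=32: (idle)
t=33: (idle)
t=34: (idle)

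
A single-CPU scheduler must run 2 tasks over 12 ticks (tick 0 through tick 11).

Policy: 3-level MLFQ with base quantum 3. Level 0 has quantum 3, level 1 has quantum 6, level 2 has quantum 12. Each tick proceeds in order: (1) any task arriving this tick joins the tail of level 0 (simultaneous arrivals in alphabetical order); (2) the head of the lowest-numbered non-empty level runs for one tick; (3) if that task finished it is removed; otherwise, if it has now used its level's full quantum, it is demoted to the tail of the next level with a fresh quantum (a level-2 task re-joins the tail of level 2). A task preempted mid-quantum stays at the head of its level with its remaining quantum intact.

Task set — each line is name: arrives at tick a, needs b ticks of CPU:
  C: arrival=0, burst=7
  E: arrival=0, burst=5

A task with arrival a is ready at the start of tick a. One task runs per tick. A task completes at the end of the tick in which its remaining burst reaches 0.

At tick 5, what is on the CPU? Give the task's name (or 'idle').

running at tick 5 = E

t=0: L0/L1/L2 = CE/-/- → run C
t=1: L0/L1/L2 = CE/-/- → run C
t=2: L0/L1/L2 = CE/-/- → run C
t=3: L0/L1/L2 = E/C/- → run E
t=4: L0/L1/L2 = E/C/- → run E
t=5: L0/L1/L2 = E/C/- → run E
t=6: L0/L1/L2 = -/CE/- → run C
t=7: L0/L1/L2 = -/CE/- → run C
t=8: L0/L1/L2 = -/CE/- → run C
t=9: L0/L1/L2 = -/CE/- → run C
t=10: L0/L1/L2 = -/E/- → run E
t=11: L0/L1/L2 = -/E/- → run E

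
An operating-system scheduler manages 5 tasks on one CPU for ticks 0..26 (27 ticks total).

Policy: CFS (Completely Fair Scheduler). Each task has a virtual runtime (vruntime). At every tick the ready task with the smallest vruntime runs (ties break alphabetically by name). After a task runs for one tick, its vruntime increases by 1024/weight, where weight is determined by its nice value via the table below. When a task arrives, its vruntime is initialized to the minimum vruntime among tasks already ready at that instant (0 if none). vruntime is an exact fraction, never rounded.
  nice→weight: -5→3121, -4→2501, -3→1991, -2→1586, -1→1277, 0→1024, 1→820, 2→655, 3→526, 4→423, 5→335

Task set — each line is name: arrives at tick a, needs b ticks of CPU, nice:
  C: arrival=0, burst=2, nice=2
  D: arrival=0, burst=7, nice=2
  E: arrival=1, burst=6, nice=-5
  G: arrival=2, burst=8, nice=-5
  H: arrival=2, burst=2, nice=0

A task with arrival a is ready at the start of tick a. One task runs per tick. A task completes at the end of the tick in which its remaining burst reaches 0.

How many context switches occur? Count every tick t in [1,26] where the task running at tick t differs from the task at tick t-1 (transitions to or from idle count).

context switches = 19

t=0: vr[C=0 D=0] → run C
t=1: vr[C=1024/655 D=0 E=0] → run D
t=2: vr[C=1024/655 D=1024/655 E=0 G=0 H=0] → run E
t=3: vr[C=1024/655 D=1024/655 E=1024/3121 G=0 H=0] → run G
t=4: vr[C=1024/655 D=1024/655 E=1024/3121 G=1024/3121 H=0] → run H
t=5: vr[C=1024/655 D=1024/655 E=1024/3121 G=1024/3121 H=1] → run E
t=6: vr[C=1024/655 D=1024/655 E=2048/3121 G=1024/3121 H=1] → run G
t=7: vr[C=1024/655 D=1024/655 E=2048/3121 G=2048/3121 H=1] → run E
t=8: vr[C=1024/655 D=1024/655 E=3072/3121 G=2048/3121 H=1] → run G
t=9: vr[C=1024/655 D=1024/655 E=3072/3121 G=3072/3121 H=1] → run E
t=10: vr[C=1024/655 D=1024/655 E=4096/3121 G=3072/3121 H=1] → run G
t=11: vr[C=1024/655 D=1024/655 E=4096/3121 G=4096/3121 H=1] → run H
t=12: vr[C=1024/655 D=1024/655 E=4096/3121 G=4096/3121] → run E
t=13: vr[C=1024/655 D=1024/655 E=5120/3121 G=4096/3121] → run G
t=14: vr[C=1024/655 D=1024/655 E=5120/3121 G=5120/3121] → run C
t=15: vr[D=1024/655 E=5120/3121 G=5120/3121] → run D
t=16: vr[D=2048/655 E=5120/3121 G=5120/3121] → run E
t=17: vr[D=2048/655 G=5120/3121] → run G
t=18: vr[D=2048/655 G=6144/3121] → run G
t=19: vr[D=2048/655 G=7168/3121] → run G
t=20: vr[D=2048/655] → run D
t=21: vr[D=3072/655] → run D
t=22: vr[D=4096/655] → run D
t=23: vr[D=1024/131] → run D
t=24: vr[D=6144/655] → run D
t=25: (idle)
t=26: (idle)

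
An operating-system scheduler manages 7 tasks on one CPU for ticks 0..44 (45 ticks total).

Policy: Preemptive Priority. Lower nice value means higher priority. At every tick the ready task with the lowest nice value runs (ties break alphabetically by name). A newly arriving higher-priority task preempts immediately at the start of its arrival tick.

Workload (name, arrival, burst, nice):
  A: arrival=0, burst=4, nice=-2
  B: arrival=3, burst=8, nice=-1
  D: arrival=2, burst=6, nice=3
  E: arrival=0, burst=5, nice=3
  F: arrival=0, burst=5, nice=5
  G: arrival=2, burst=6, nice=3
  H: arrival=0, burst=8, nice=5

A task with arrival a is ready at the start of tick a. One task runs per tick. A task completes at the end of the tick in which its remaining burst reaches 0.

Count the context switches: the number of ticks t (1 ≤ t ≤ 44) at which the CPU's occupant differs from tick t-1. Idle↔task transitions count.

context switches = 7

t=0: ready={A,E,F,H} → run A
t=1: ready={A,E,F,H} → run A
t=2: ready={A,D,E,F,G,H} → run A
t=3: ready={A,B,D,E,F,G,H} → run A
t=4: ready={B,D,E,F,G,H} → run B
t=5: ready={B,D,E,F,G,H} → run B
t=6: ready={B,D,E,F,G,H} → run B
t=7: ready={B,D,E,F,G,H} → run B
t=8: ready={B,D,E,F,G,H} → run B
t=9: ready={B,D,E,F,G,H} → run B
t=10: ready={B,D,E,F,G,H} → run B
t=11: ready={B,D,E,F,G,H} → run B
t=12: ready={D,E,F,G,H} → run D
t=13: ready={D,E,F,G,H} → run D
t=14: ready={D,E,F,G,H} → run D
t=15: ready={D,E,F,G,H} → run D
t=16: ready={D,E,F,G,H} → run D
t=17: ready={D,E,F,G,H} → run D
t=18: ready={E,F,G,H} → run E
t=19: ready={E,F,G,H} → run E
t=20: ready={E,F,G,H} → run E
t=21: ready={E,F,G,H} → run E
t=22: ready={E,F,G,H} → run E
t=23: ready={F,G,H} → run G
t=24: ready={F,G,H} → run G
t=25: ready={F,G,H} → run G
t=26: ready={F,G,H} → run G
t=27: ready={F,G,H} → run G
t=28: ready={F,G,H} → run G
t=29: ready={F,H} → run F
t=30: ready={F,H} → run F
t=31: ready={F,H} → run F
t=32: ready={F,H} → run F
t=33: ready={F,H} → run F
t=34: ready={H} → run H
t=35: ready={H} → run H
t=36: ready={H} → run H
t=37: ready={H} → run H
t=38: ready={H} → run H
t=39: ready={H} → run H
t=40: ready={H} → run H
t=41: ready={H} → run H
t=42: (idle)
t=43: (idle)
t=44: (idle)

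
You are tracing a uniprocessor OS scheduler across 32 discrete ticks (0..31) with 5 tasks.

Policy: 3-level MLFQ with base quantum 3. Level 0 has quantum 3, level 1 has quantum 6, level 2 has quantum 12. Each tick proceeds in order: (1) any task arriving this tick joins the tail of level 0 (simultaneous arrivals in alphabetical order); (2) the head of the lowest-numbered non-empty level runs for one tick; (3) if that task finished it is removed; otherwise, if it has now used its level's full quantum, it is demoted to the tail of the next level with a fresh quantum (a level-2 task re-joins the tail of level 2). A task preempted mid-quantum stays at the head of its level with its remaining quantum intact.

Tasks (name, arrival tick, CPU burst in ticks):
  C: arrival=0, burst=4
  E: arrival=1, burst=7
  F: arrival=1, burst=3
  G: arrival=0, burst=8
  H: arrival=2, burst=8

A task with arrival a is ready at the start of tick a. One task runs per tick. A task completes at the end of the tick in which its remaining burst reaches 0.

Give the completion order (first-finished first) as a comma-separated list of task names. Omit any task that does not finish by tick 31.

t=0: L0/L1/L2 = CG/-/- → run C
t=1: L0/L1/L2 = CGEF/-/- → run C
t=2: L0/L1/L2 = CGEFH/-/- → run C
t=3: L0/L1/L2 = GEFH/C/- → run G
t=4: L0/L1/L2 = GEFH/C/- → run G
t=5: L0/L1/L2 = GEFH/C/- → run G
t=6: L0/L1/L2 = EFH/CG/- → run E
t=7: L0/L1/L2 = EFH/CG/- → run E
t=8: L0/L1/L2 = EFH/CG/- → run E
t=9: L0/L1/L2 = FH/CGE/- → run F
t=10: L0/L1/L2 = FH/CGE/- → run F
t=11: L0/L1/L2 = FH/CGE/- → run F
t=12: L0/L1/L2 = H/CGE/- → run H
t=13: L0/L1/L2 = H/CGE/- → run H
t=14: L0/L1/L2 = H/CGE/- → run H
t=15: L0/L1/L2 = -/CGEH/- → run C
t=16: L0/L1/L2 = -/GEH/- → run G
t=17: L0/L1/L2 = -/GEH/- → run G
t=18: L0/L1/L2 = -/GEH/- → run G
t=19: L0/L1/L2 = -/GEH/- → run G
t=20: L0/L1/L2 = -/GEH/- → run G
t=21: L0/L1/L2 = -/EH/- → run E
t=22: L0/L1/L2 = -/EH/- → run E
t=23: L0/L1/L2 = -/EH/- → run E
t=24: L0/L1/L2 = -/EH/- → run E
t=25: L0/L1/L2 = -/H/- → run H
t=26: L0/L1/L2 = -/H/- → run H
t=27: L0/L1/L2 = -/H/- → run H
t=28: L0/L1/L2 = -/H/- → run H
t=29: L0/L1/L2 = -/H/- → run H
t=30: (idle)
t=31: (idle)

completion order = F, C, G, E, H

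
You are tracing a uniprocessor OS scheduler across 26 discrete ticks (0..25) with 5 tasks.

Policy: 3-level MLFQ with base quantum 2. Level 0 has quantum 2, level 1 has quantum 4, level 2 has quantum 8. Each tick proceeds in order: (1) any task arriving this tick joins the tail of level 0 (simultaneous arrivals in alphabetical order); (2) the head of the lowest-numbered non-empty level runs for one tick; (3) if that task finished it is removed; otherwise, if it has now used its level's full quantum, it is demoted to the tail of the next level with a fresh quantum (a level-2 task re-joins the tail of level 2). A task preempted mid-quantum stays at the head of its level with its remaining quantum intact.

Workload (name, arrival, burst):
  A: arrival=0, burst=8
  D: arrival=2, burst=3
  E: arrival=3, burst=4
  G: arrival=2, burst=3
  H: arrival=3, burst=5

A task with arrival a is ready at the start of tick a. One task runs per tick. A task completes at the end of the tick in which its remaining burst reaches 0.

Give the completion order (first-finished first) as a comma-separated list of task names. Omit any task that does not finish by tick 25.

completion order = D, G, E, H, A

t=0: L0/L1/L2 = A/-/- → run A
t=1: L0/L1/L2 = A/-/- → run A
t=2: L0/L1/L2 = DG/A/- → run D
t=3: L0/L1/L2 = DGEH/A/- → run D
t=4: L0/L1/L2 = GEH/AD/- → run G
t=5: L0/L1/L2 = GEH/AD/- → run G
t=6: L0/L1/L2 = EH/ADG/- → run E
t=7: L0/L1/L2 = EH/ADG/- → run E
t=8: L0/L1/L2 = H/ADGE/- → run H
t=9: L0/L1/L2 = H/ADGE/- → run H
t=10: L0/L1/L2 = -/ADGEH/- → run A
t=11: L0/L1/L2 = -/ADGEH/- → run A
t=12: L0/L1/L2 = -/ADGEH/- → run A
t=13: L0/L1/L2 = -/ADGEH/- → run A
t=14: L0/L1/L2 = -/DGEH/A → run D
t=15: L0/L1/L2 = -/GEH/A → run G
t=16: L0/L1/L2 = -/EH/A → run E
t=17: L0/L1/L2 = -/EH/A → run E
t=18: L0/L1/L2 = -/H/A → run H
t=19: L0/L1/L2 = -/H/A → run H
t=20: L0/L1/L2 = -/H/A → run H
t=21: L0/L1/L2 = -/-/A → run A
t=22: L0/L1/L2 = -/-/A → run A
t=23: (idle)
t=24: (idle)
t=25: (idle)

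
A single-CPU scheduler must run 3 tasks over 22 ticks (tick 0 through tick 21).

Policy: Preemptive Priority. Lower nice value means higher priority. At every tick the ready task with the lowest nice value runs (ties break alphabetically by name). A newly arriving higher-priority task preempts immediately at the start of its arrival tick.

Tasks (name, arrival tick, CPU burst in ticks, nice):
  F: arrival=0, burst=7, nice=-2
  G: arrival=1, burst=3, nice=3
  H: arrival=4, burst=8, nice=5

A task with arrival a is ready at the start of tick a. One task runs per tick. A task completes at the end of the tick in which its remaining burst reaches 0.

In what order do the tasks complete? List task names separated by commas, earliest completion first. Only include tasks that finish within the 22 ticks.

completion order = F, G, H

t=0: ready={F} → run F
t=1: ready={F,G} → run F
t=2: ready={F,G} → run F
t=3: ready={F,G} → run F
t=4: ready={F,G,H} → run F
t=5: ready={F,G,H} → run F
t=6: ready={F,G,H} → run F
t=7: ready={G,H} → run G
t=8: ready={G,H} → run G
t=9: ready={G,H} → run G
t=10: ready={H} → run H
t=11: ready={H} → run H
t=12: ready={H} → run H
t=13: ready={H} → run H
t=14: ready={H} → run H
t=15: ready={H} → run H
t=16: ready={H} → run H
t=17: ready={H} → run H
t=18: (idle)
t=19: (idle)
t=20: (idle)
t=21: (idle)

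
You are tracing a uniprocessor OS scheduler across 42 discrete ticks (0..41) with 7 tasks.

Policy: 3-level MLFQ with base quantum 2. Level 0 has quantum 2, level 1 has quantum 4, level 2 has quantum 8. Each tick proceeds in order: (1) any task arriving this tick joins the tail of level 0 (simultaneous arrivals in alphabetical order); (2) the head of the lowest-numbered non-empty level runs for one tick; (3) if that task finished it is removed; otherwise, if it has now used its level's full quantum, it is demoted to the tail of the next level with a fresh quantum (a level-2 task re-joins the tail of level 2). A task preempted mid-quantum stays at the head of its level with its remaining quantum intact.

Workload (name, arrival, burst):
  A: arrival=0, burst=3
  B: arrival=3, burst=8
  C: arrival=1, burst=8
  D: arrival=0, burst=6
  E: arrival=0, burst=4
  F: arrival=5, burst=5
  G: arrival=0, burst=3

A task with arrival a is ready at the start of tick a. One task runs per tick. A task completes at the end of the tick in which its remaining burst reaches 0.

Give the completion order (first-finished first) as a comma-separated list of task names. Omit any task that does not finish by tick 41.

completion order = A, D, E, G, F, C, B

t=0: L0/L1/L2 = ADEG/-/- → run A
t=1: L0/L1/L2 = ADEGC/-/- → run A
t=2: L0/L1/L2 = DEGC/A/- → run D
t=3: L0/L1/L2 = DEGCB/A/- → run D
t=4: L0/L1/L2 = EGCB/AD/- → run E
t=5: L0/L1/L2 = EGCBF/AD/- → run E
t=6: L0/L1/L2 = GCBF/ADE/- → run G
t=7: L0/L1/L2 = GCBF/ADE/- → run G
t=8: L0/L1/L2 = CBF/ADEG/- → run C
t=9: L0/L1/L2 = CBF/ADEG/- → run C
t=10: L0/L1/L2 = BF/ADEGC/- → run B
t=11: L0/L1/L2 = BF/ADEGC/- → run B
t=12: L0/L1/L2 = F/ADEGCB/- → run F
t=13: L0/L1/L2 = F/ADEGCB/- → run F
t=14: L0/L1/L2 = -/ADEGCBF/- → run A
t=15: L0/L1/L2 = -/DEGCBF/- → run D
t=16: L0/L1/L2 = -/DEGCBF/- → run D
t=17: L0/L1/L2 = -/DEGCBF/- → run D
t=18: L0/L1/L2 = -/DEGCBF/- → run D
t=19: L0/L1/L2 = -/EGCBF/- → run E
t=20: L0/L1/L2 = -/EGCBF/- → run E
t=21: L0/L1/L2 = -/GCBF/- → run G
t=22: L0/L1/L2 = -/CBF/- → run C
t=23: L0/L1/L2 = -/CBF/- → run C
t=24: L0/L1/L2 = -/CBF/- → run C
t=25: L0/L1/L2 = -/CBF/- → run C
t=26: L0/L1/L2 = -/BF/C → run B
t=27: L0/L1/L2 = -/BF/C → run B
t=28: L0/L1/L2 = -/BF/C → run B
t=29: L0/L1/L2 = -/BF/C → run B
t=30: L0/L1/L2 = -/F/CB → run F
t=31: L0/L1/L2 = -/F/CB → run F
t=32: L0/L1/L2 = -/F/CB → run F
t=33: L0/L1/L2 = -/-/CB → run C
t=34: L0/L1/L2 = -/-/CB → run C
t=35: L0/L1/L2 = -/-/B → run B
t=36: L0/L1/L2 = -/-/B → run B
t=37: (idle)
t=38: (idle)
t=39: (idle)
t=40: (idle)
t=41: (idle)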